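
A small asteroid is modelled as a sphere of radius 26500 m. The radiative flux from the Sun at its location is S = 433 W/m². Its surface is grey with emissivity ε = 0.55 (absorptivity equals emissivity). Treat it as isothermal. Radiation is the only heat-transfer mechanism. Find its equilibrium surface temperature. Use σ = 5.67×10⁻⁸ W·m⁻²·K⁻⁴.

T ≈ 209 K

At equilibrium, absorbed power = emitted power.
Absorbing cross-section = πr² = 2.206×10⁹ m²; emitting surface = 4πr² = 8.825×10⁹ m² (ratio 4).
εS·A_cross = εσ·A_surf·T⁴  ⇒  T⁴ = S/(4σ)   (ε cancels).
T⁴ = 433/(4·5.67×10⁻⁸) = 1.909×10⁹ K⁴.
T = (1.909×10⁹)^(1/4).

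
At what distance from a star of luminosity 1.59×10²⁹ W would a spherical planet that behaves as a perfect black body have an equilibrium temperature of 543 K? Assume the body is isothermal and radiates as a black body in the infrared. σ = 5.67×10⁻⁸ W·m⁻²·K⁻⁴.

d ≈ 8.01×10¹¹ m

For an isothermal black-emitting sphere, (1−a)S·πr² = σ·4πr²·T⁴ ⇒ S = 4σT⁴/(1−a).
S = 4·5.67×10⁻⁸·(543)⁴/1.00 = 19720 W/m².
Flux falls as S = L/(4πd²), so d = √(L/(4πS)) = √(1.59×10²⁹/(4π·19720)).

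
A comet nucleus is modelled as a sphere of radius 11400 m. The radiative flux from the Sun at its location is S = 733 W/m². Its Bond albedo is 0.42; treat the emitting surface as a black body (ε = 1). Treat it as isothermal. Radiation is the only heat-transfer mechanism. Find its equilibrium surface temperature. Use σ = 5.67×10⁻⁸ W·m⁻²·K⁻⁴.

T ≈ 208 K

At equilibrium, absorbed power = emitted power.
Absorbing cross-section = πr² = 4.083×10⁸ m²; emitting surface = 4πr² = 1.633×10⁹ m² (ratio 4).
(1−a)S·A_cross = εσ·A_surf·T⁴  ⇒  T⁴ = (1−a)S/(4σ).
T⁴ = 0.580·733/(4·5.67×10⁻⁸) = 1.875×10⁹ K⁴.
T = (1.875×10⁹)^(1/4).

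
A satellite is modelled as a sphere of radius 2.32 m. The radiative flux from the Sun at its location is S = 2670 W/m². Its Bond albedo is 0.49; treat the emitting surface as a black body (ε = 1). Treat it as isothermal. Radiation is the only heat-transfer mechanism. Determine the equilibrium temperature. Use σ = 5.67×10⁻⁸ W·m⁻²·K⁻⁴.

T ≈ 278 K

At equilibrium, absorbed power = emitted power.
Absorbing cross-section = πr² = 16.91 m²; emitting surface = 4πr² = 67.64 m² (ratio 4).
(1−a)S·A_cross = εσ·A_surf·T⁴  ⇒  T⁴ = (1−a)S/(4σ).
T⁴ = 0.510·2670/(4·5.67×10⁻⁸) = 6.004×10⁹ K⁴.
T = (6.004×10⁹)^(1/4).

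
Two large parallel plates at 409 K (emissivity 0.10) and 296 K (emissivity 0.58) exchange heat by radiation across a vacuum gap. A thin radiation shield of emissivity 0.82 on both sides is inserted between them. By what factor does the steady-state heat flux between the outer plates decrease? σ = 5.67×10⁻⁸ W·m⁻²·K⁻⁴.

Without shield: q₀ = σΔ(T⁴)/(1/ε₁+1/ε₂−1) with denominator 10.72.
With shield the two gaps are in series; the resistances add: (1/ε₁+1/ε_s−1)+(1/ε_s+1/ε₂−1) = 10.22+1.944 = 12.16.
Heat-flux ratio q₀/q = 12.16/10.72.

factor ≈ 1.13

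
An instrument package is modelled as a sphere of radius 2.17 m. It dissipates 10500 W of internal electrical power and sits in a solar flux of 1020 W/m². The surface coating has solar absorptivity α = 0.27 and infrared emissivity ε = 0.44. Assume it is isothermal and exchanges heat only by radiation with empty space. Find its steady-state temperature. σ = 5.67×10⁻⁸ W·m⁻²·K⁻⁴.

At steady state, absorbed solar power + internal power = radiated power.
Absorbed: α·S·A_cross = 0.27·1020·14.79 = 4074 W (cross-section πr²).
Total input = 4074 + 10500 = 14570 W.
Radiated: εσ·A_surf·T⁴ with A_surf = 4πr² = 59.17 m².
T⁴ = 14570/(0.44·5.67×10⁻⁸·59.17) = 9.872×10⁹ K⁴.

T ≈ 315 K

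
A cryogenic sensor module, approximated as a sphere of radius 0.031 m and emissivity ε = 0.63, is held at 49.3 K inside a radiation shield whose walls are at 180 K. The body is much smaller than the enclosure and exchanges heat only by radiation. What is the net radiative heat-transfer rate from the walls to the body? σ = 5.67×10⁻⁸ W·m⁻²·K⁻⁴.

For a small grey body in a large enclosure: P_net = εσA(T_body⁴ − T_wall⁴).
A = 4πr² = 0.01208 m²; T_body⁴ − T_wall⁴ = 5.907×10⁶ − 1.050×10⁹ = -1.044×10⁹ K⁴.
|P_net| = 0.63·5.67×10⁻⁸·0.01208·1.044×10⁹.

P_net ≈ 0.450 W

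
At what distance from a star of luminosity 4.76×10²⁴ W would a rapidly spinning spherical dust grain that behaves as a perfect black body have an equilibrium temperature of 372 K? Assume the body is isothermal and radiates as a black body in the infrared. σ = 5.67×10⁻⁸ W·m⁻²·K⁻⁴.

For an isothermal black-emitting sphere, (1−a)S·πr² = σ·4πr²·T⁴ ⇒ S = 4σT⁴/(1−a).
S = 4·5.67×10⁻⁸·(372)⁴/1.00 = 4343 W/m².
Flux falls as S = L/(4πd²), so d = √(L/(4πS)) = √(4.76×10²⁴/(4π·4343)).

d ≈ 9.34×10⁹ m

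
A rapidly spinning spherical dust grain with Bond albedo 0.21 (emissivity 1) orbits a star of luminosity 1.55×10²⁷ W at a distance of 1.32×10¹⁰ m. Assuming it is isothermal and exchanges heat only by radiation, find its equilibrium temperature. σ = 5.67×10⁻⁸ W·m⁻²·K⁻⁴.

T ≈ 1250 K

First find the stellar flux at distance d: S = L/(4πd²) = 1.55×10²⁷/(4π·(1.32×10¹⁰)²) = 7.079×10⁵ W/m².
For an isothermal sphere, absorbed (1−a)S·πr² = emitted σ·4πr²·T⁴, so T⁴ = (1−a)S/(4σ).
T⁴ = 0.790·7.079×10⁵/(4·5.67×10⁻⁸) = 2.466×10¹² K⁴.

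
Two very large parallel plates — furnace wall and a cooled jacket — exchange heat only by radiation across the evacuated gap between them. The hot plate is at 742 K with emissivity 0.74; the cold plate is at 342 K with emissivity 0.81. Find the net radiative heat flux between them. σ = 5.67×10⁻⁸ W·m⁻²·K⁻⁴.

For two infinite grey parallel plates, q = σ(T₁⁴ − T₂⁴)/(1/ε₁ + 1/ε₂ − 1).
T₁⁴ − T₂⁴ = 3.031×10¹¹ − 1.368×10¹⁰ = 2.894×10¹¹ K⁴.
1/ε₁ + 1/ε₂ − 1 = 1.351 + 1.235 − 1 = 1.586.
q = 5.67×10⁻⁸ × 2.894×10¹¹ / 1.586.

q ≈ 10300 W/m²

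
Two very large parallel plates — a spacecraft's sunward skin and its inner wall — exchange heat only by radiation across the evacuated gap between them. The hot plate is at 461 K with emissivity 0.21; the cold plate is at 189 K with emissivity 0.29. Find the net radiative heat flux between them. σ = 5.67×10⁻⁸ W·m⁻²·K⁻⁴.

For two infinite grey parallel plates, q = σ(T₁⁴ − T₂⁴)/(1/ε₁ + 1/ε₂ − 1).
T₁⁴ − T₂⁴ = 4.517×10¹⁰ − 1.276×10⁹ = 4.389×10¹⁰ K⁴.
1/ε₁ + 1/ε₂ − 1 = 4.762 + 3.448 − 1 = 7.210.
q = 5.67×10⁻⁸ × 4.389×10¹⁰ / 7.210.

q ≈ 345 W/m²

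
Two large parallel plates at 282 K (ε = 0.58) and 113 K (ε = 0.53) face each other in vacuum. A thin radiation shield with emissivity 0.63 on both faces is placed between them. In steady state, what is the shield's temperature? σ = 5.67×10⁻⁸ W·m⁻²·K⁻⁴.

In steady state the net flux on the hot side equals that on the cold side.
σ(T₁⁴−T_s⁴)/D₁ = σ(T_s⁴−T₂⁴)/D₂, with D₁ = 1/ε₁+1/ε_s−1 = 2.311, D₂ = 1/ε_s+1/ε₂−1 = 2.474.
Solve for T_s⁴: T_s⁴ = (D₂·T₁⁴ + D₁·T₂⁴)/(D₁+D₂) = 3.348×10⁹ K⁴.

T_s ≈ 241 K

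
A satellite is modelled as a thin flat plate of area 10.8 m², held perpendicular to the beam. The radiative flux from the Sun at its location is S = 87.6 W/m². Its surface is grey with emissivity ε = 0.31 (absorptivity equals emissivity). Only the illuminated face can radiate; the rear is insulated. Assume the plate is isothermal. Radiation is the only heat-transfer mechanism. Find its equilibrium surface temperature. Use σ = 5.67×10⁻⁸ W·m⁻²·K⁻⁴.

T ≈ 198 K

At equilibrium, absorbed power = emitted power.
Absorbing cross-section = A = 10.80 m²; emitting surface = A = 10.80 m² (ratio 1).
εS·A_cross = εσ·A_surf·T⁴  ⇒  T⁴ = S/(1σ)   (ε cancels).
T⁴ = 87.6/(1·5.67×10⁻⁸) = 1.545×10⁹ K⁴.
T = (1.545×10⁹)^(1/4).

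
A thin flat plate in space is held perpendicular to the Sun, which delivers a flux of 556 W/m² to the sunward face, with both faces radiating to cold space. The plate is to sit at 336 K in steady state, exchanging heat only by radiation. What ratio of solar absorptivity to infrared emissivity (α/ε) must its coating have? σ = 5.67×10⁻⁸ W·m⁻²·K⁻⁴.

α/ε ≈ 2.60

Balance: αS·A = εσ·2A·T⁴ ⇒ α/ε = 2σT⁴/S.
α/ε = 2·5.67×10⁻⁸·(336)⁴/556 = 2·5.67×10⁻⁸·1.275×10¹⁰/556.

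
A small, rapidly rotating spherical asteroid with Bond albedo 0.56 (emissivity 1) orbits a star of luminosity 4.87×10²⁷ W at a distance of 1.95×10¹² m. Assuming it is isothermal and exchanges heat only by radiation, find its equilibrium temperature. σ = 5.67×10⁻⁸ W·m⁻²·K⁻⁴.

First find the stellar flux at distance d: S = L/(4πd²) = 4.87×10²⁷/(4π·(1.95×10¹²)²) = 101.9 W/m².
For an isothermal sphere, absorbed (1−a)S·πr² = emitted σ·4πr²·T⁴, so T⁴ = (1−a)S/(4σ).
T⁴ = 0.440·101.9/(4·5.67×10⁻⁸) = 1.977×10⁸ K⁴.

T ≈ 119 K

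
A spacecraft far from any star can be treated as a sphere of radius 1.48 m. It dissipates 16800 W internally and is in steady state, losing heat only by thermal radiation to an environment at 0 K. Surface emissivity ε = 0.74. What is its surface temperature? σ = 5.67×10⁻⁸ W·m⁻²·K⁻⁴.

Steady state: internal power = radiated power, P = εσA T⁴.
Radiating area A = 4πr² = 27.53 m².
T⁴ = P/(εσA) = 16800/(0.74·5.67×10⁻⁸·27.53) = 1.455×10¹⁰ K⁴.
T = (1.455×10¹⁰)^(1/4).

T ≈ 347 K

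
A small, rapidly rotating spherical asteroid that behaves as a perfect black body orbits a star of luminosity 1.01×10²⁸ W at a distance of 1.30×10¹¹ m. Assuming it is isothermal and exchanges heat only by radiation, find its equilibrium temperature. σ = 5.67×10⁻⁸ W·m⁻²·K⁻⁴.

T ≈ 677 K

First find the stellar flux at distance d: S = L/(4πd²) = 1.01×10²⁸/(4π·(1.30×10¹¹)²) = 47560 W/m².
For an isothermal sphere, absorbed (1−a)S·πr² = emitted σ·4πr²·T⁴, so T⁴ = (1−a)S/(4σ).
T⁴ = 1.00·47560/(4·5.67×10⁻⁸) = 2.097×10¹¹ K⁴.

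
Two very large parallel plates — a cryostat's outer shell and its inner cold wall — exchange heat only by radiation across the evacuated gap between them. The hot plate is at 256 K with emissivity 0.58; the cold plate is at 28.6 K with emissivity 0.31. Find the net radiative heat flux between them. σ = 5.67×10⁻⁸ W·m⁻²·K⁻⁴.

q ≈ 61.6 W/m²

For two infinite grey parallel plates, q = σ(T₁⁴ − T₂⁴)/(1/ε₁ + 1/ε₂ − 1).
T₁⁴ − T₂⁴ = 4.295×10⁹ − 6.691×10⁵ = 4.294×10⁹ K⁴.
1/ε₁ + 1/ε₂ − 1 = 1.724 + 3.226 − 1 = 3.950.
q = 5.67×10⁻⁸ × 4.294×10⁹ / 3.950.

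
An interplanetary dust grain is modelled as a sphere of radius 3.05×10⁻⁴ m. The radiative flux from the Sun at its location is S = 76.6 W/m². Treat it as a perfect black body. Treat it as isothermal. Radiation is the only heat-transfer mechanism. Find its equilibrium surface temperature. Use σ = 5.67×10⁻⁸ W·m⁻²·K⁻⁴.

T ≈ 136 K

At equilibrium, absorbed power = emitted power.
Absorbing cross-section = πr² = 2.922×10⁻⁷ m²; emitting surface = 4πr² = 1.169×10⁻⁶ m² (ratio 4).
S·A_cross = εσ·A_surf·T⁴  ⇒  T⁴ = S/(4σ).
T⁴ = 1.00·76.6/(4·5.67×10⁻⁸) = 3.377×10⁸ K⁴.
T = (3.377×10⁸)^(1/4).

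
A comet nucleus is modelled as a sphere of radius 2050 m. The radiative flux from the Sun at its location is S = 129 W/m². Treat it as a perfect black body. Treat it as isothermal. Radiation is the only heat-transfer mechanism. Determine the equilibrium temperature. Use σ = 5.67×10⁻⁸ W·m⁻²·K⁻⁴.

T ≈ 154 K

At equilibrium, absorbed power = emitted power.
Absorbing cross-section = πr² = 1.320×10⁷ m²; emitting surface = 4πr² = 5.281×10⁷ m² (ratio 4).
S·A_cross = εσ·A_surf·T⁴  ⇒  T⁴ = S/(4σ).
T⁴ = 1.00·129/(4·5.67×10⁻⁸) = 5.688×10⁸ K⁴.
T = (5.688×10⁸)^(1/4).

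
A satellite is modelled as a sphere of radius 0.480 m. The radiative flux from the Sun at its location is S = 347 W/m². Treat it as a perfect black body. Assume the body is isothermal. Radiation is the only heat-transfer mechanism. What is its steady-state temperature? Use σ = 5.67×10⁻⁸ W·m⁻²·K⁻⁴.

T ≈ 198 K

At equilibrium, absorbed power = emitted power.
Absorbing cross-section = πr² = 0.7238 m²; emitting surface = 4πr² = 2.895 m² (ratio 4).
S·A_cross = εσ·A_surf·T⁴  ⇒  T⁴ = S/(4σ).
T⁴ = 1.00·347/(4·5.67×10⁻⁸) = 1.530×10⁹ K⁴.
T = (1.530×10⁹)^(1/4).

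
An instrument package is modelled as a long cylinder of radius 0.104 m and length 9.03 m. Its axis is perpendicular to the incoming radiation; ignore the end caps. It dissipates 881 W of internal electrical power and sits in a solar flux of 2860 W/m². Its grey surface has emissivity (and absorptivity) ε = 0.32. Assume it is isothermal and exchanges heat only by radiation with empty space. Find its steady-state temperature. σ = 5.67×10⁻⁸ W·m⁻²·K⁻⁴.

T ≈ 395 K

At steady state, absorbed solar power + internal power = radiated power.
Absorbed: α·S·A_cross = 0.32·2860·1.878 = 1719 W (cross-section 2rL).
Total input = 1719 + 881 = 2600 W.
Radiated: εσ·A_surf·T⁴ with A_surf = 2πrL = 5.901 m².
T⁴ = 2600/(0.32·5.67×10⁻⁸·5.901) = 2.428×10¹⁰ K⁴.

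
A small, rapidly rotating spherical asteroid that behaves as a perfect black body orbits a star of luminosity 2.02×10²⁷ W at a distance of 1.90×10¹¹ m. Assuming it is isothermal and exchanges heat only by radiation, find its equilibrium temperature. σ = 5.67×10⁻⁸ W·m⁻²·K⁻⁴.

First find the stellar flux at distance d: S = L/(4πd²) = 2.02×10²⁷/(4π·(1.90×10¹¹)²) = 4453 W/m².
For an isothermal sphere, absorbed (1−a)S·πr² = emitted σ·4πr²·T⁴, so T⁴ = (1−a)S/(4σ).
T⁴ = 1.00·4453/(4·5.67×10⁻⁸) = 1.963×10¹⁰ K⁴.

T ≈ 374 K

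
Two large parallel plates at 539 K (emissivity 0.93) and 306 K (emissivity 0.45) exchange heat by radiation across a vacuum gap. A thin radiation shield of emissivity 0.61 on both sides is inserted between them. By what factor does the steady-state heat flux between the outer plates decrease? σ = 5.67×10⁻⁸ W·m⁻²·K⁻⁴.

Without shield: q₀ = σΔ(T⁴)/(1/ε₁+1/ε₂−1) with denominator 2.297.
With shield the two gaps are in series; the resistances add: (1/ε₁+1/ε_s−1)+(1/ε_s+1/ε₂−1) = 1.715+2.862 = 4.576.
Heat-flux ratio q₀/q = 4.576/2.297.

factor ≈ 1.99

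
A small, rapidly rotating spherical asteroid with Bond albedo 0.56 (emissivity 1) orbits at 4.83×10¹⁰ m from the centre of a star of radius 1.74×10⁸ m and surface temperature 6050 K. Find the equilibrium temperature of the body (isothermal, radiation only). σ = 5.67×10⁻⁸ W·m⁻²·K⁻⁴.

T ≈ 209 K

The star's surface emits σT_*⁴; at distance d the flux is S = σT_*⁴(R_*/d)².
S = 5.67×10⁻⁸·(6050)⁴·(1.74×10⁸/4.83×10¹⁰)² = 985.8 W/m².
For an isothermal sphere T⁴ = (1−a)S/(4σ) = 1.913×10⁹ K⁴.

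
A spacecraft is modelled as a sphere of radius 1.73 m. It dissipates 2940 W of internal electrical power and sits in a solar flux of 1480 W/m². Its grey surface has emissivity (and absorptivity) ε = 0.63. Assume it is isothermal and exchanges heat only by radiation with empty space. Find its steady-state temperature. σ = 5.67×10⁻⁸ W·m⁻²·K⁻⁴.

T ≈ 306 K

At steady state, absorbed solar power + internal power = radiated power.
Absorbed: α·S·A_cross = 0.63·1480·9.402 = 8767 W (cross-section πr²).
Total input = 8767 + 2940 = 11710 W.
Radiated: εσ·A_surf·T⁴ with A_surf = 4πr² = 37.61 m².
T⁴ = 11710/(0.63·5.67×10⁻⁸·37.61) = 8.714×10⁹ K⁴.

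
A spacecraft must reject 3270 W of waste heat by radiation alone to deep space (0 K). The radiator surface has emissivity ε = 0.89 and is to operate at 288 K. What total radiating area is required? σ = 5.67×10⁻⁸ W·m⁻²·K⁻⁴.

A ≈ 9.42 m²

P = εσA T⁴ ⇒ A = P/(εσT⁴).
T⁴ = 6.880×10⁹ K⁴.
A = 3270/(0.89 × 5.67×10⁻⁸ × 6.880×10⁹).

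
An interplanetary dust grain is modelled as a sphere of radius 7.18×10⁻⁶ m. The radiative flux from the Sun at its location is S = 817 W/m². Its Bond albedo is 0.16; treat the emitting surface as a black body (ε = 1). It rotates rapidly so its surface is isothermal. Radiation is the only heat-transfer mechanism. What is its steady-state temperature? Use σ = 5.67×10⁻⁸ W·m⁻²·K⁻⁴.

T ≈ 235 K

At equilibrium, absorbed power = emitted power.
Absorbing cross-section = πr² = 1.620×10⁻¹⁰ m²; emitting surface = 4πr² = 6.478×10⁻¹⁰ m² (ratio 4).
(1−a)S·A_cross = εσ·A_surf·T⁴  ⇒  T⁴ = (1−a)S/(4σ).
T⁴ = 0.840·817/(4·5.67×10⁻⁸) = 3.026×10⁹ K⁴.
T = (3.026×10⁹)^(1/4).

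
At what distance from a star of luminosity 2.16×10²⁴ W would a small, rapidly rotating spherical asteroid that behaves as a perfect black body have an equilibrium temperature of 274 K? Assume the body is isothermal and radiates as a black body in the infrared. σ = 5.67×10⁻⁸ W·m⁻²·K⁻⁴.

d ≈ 1.16×10¹⁰ m

For an isothermal black-emitting sphere, (1−a)S·πr² = σ·4πr²·T⁴ ⇒ S = 4σT⁴/(1−a).
S = 4·5.67×10⁻⁸·(274)⁴/1.00 = 1278 W/m².
Flux falls as S = L/(4πd²), so d = √(L/(4πS)) = √(2.16×10²⁴/(4π·1278)).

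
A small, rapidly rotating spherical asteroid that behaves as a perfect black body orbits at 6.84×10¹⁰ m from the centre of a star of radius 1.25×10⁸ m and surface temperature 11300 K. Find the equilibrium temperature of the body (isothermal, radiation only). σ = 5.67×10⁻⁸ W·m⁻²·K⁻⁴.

The star's surface emits σT_*⁴; at distance d the flux is S = σT_*⁴(R_*/d)².
S = 5.67×10⁻⁸·(11300)⁴·(1.25×10⁸/6.84×10¹⁰)² = 3087 W/m².
For an isothermal sphere T⁴ = (1−a)S/(4σ) = 1.361×10¹⁰ K⁴.

T ≈ 342 K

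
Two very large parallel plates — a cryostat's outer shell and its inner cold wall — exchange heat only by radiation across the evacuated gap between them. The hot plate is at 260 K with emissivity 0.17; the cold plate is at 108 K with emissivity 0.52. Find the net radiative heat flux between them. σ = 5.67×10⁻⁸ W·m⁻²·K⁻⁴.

For two infinite grey parallel plates, q = σ(T₁⁴ − T₂⁴)/(1/ε₁ + 1/ε₂ − 1).
T₁⁴ − T₂⁴ = 4.570×10⁹ − 1.360×10⁸ = 4.434×10⁹ K⁴.
1/ε₁ + 1/ε₂ − 1 = 5.882 + 1.923 − 1 = 6.805.
q = 5.67×10⁻⁸ × 4.434×10⁹ / 6.805.

q ≈ 36.9 W/m²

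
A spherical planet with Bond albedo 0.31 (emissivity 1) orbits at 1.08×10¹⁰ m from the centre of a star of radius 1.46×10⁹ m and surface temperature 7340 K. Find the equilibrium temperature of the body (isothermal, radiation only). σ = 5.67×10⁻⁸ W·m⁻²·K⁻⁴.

T ≈ 1740 K

The star's surface emits σT_*⁴; at distance d the flux is S = σT_*⁴(R_*/d)².
S = 5.67×10⁻⁸·(7340)⁴·(1.46×10⁹/1.08×10¹⁰)² = 3.008×10⁶ W/m².
For an isothermal sphere T⁴ = (1−a)S/(4σ) = 9.150×10¹² K⁴.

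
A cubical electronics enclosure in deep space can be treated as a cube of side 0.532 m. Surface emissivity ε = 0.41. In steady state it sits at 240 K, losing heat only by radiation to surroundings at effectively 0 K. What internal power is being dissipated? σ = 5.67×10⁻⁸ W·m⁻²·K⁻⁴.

P ≈ 131 W

Steady state: P = εσA T⁴.
A = 6L² = 1.698 m²; T⁴ = (240)⁴ = 3.318×10⁹ K⁴.
P = 0.41 × 5.67×10⁻⁸ × 1.698 × 3.318×10⁹.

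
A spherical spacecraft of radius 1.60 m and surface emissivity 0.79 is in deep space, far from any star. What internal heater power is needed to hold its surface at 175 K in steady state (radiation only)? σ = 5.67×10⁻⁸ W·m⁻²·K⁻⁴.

P ≈ 1350 W

P = εσ·4πr²·T⁴.
4πr² = 32.17 m²; T⁴ = 9.379×10⁸ K⁴.
P = 0.79·5.67×10⁻⁸·32.17·9.379×10⁸.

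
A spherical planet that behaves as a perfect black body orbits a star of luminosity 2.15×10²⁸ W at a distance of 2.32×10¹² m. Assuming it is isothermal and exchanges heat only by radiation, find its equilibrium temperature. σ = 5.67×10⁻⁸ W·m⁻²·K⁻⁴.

First find the stellar flux at distance d: S = L/(4πd²) = 2.15×10²⁸/(4π·(2.32×10¹²)²) = 317.9 W/m².
For an isothermal sphere, absorbed (1−a)S·πr² = emitted σ·4πr²·T⁴, so T⁴ = (1−a)S/(4σ).
T⁴ = 1.00·317.9/(4·5.67×10⁻⁸) = 1.402×10⁹ K⁴.

T ≈ 193 K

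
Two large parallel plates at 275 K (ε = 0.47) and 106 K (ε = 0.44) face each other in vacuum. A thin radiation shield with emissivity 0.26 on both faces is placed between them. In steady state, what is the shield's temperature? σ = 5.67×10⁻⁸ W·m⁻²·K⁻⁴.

In steady state the net flux on the hot side equals that on the cold side.
σ(T₁⁴−T_s⁴)/D₁ = σ(T_s⁴−T₂⁴)/D₂, with D₁ = 1/ε₁+1/ε_s−1 = 4.974, D₂ = 1/ε_s+1/ε₂−1 = 5.119.
Solve for T_s⁴: T_s⁴ = (D₂·T₁⁴ + D₁·T₂⁴)/(D₁+D₂) = 2.963×10⁹ K⁴.

T_s ≈ 233 K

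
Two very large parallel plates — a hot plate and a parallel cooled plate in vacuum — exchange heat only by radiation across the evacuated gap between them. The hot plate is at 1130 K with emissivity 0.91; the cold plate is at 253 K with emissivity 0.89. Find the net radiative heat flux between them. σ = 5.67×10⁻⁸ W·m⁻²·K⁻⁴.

For two infinite grey parallel plates, q = σ(T₁⁴ − T₂⁴)/(1/ε₁ + 1/ε₂ − 1).
T₁⁴ − T₂⁴ = 1.630×10¹² − 4.097×10⁹ = 1.626×10¹² K⁴.
1/ε₁ + 1/ε₂ − 1 = 1.099 + 1.124 − 1 = 1.222.
q = 5.67×10⁻⁸ × 1.626×10¹² / 1.222.

q ≈ 75400 W/m²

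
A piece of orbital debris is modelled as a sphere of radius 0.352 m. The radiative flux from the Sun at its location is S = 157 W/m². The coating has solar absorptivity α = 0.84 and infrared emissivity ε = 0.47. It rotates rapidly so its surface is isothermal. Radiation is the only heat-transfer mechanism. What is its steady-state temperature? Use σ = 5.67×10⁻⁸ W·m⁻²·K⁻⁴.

At equilibrium, absorbed power = emitted power.
Absorbing cross-section = πr² = 0.3893 m²; emitting surface = 4πr² = 1.557 m² (ratio 4).
αS·A_cross = εσ·A_surf·T⁴  ⇒  T⁴ = αS/(ε·4σ).
T⁴ = 0.840·157/(0.47·4·5.67×10⁻⁸) = 1.237×10⁹ K⁴.
T = (1.237×10⁹)^(1/4).

T ≈ 188 K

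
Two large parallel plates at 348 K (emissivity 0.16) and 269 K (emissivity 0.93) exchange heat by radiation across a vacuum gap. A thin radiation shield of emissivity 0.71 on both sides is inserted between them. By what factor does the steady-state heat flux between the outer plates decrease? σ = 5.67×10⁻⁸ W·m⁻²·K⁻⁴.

Without shield: q₀ = σΔ(T⁴)/(1/ε₁+1/ε₂−1) with denominator 6.325.
With shield the two gaps are in series; the resistances add: (1/ε₁+1/ε_s−1)+(1/ε_s+1/ε₂−1) = 6.658+1.484 = 8.142.
Heat-flux ratio q₀/q = 8.142/6.325.

factor ≈ 1.29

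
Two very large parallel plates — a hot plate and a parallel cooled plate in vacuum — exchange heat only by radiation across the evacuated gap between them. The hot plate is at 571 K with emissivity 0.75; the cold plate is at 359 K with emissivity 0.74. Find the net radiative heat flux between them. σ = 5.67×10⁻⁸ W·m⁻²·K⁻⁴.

For two infinite grey parallel plates, q = σ(T₁⁴ − T₂⁴)/(1/ε₁ + 1/ε₂ − 1).
T₁⁴ − T₂⁴ = 1.063×10¹¹ − 1.661×10¹⁰ = 8.969×10¹⁰ K⁴.
1/ε₁ + 1/ε₂ − 1 = 1.333 + 1.351 − 1 = 1.685.
q = 5.67×10⁻⁸ × 8.969×10¹⁰ / 1.685.

q ≈ 3020 W/m²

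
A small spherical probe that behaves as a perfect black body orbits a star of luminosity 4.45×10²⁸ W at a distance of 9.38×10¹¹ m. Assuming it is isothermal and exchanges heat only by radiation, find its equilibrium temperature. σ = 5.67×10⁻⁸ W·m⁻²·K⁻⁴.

T ≈ 365 K

First find the stellar flux at distance d: S = L/(4πd²) = 4.45×10²⁸/(4π·(9.38×10¹¹)²) = 4025 W/m².
For an isothermal sphere, absorbed (1−a)S·πr² = emitted σ·4πr²·T⁴, so T⁴ = (1−a)S/(4σ).
T⁴ = 1.00·4025/(4·5.67×10⁻⁸) = 1.775×10¹⁰ K⁴.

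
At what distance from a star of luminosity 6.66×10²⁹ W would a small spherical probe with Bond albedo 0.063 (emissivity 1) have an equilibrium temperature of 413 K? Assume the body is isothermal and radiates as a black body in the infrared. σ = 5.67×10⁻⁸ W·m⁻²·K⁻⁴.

d ≈ 2.74×10¹² m

For an isothermal black-emitting sphere, (1−a)S·πr² = σ·4πr²·T⁴ ⇒ S = 4σT⁴/(1−a).
S = 4·5.67×10⁻⁸·(413)⁴/0.937 = 7042 W/m².
Flux falls as S = L/(4πd²), so d = √(L/(4πS)) = √(6.66×10²⁹/(4π·7042)).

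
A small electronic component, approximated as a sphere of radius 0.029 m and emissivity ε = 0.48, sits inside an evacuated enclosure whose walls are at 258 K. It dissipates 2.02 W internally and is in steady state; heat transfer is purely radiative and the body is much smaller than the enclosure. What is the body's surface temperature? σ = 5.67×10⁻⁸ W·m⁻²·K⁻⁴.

For a small grey body in a large enclosure, net radiated power = εσA(T⁴ − T_w⁴).
Steady state: P = εσA(T⁴ − T_w⁴) with A = 4πr² = 0.01057 m².
T⁴ = P/(εσA) + T_w⁴ = 2.02/(0.48·5.67×10⁻⁸·0.01057) + (258)⁴
    = 7.023×10⁹ + 4.431×10⁹ = 1.145×10¹⁰ K⁴.

T ≈ 327 K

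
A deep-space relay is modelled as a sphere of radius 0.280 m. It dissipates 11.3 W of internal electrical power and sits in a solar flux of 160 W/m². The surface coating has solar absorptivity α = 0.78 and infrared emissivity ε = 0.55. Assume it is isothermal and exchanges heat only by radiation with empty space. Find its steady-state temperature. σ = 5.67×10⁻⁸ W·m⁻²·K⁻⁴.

At steady state, absorbed solar power + internal power = radiated power.
Absorbed: α·S·A_cross = 0.78·160·0.2463 = 30.74 W (cross-section πr²).
Total input = 30.74 + 11.3 = 42.04 W.
Radiated: εσ·A_surf·T⁴ with A_surf = 4πr² = 0.9852 m².
T⁴ = 42.04/(0.55·5.67×10⁻⁸·0.9852) = 1.368×10⁹ K⁴.

T ≈ 192 K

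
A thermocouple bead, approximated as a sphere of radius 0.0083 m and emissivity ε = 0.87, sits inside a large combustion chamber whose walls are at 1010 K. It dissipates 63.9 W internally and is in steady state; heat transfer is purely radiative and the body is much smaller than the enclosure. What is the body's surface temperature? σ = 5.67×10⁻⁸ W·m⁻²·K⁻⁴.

T ≈ 1260 K

For a small grey body in a large enclosure, net radiated power = εσA(T⁴ − T_w⁴).
Steady state: P = εσA(T⁴ − T_w⁴) with A = 4πr² = 8.657×10⁻⁴ m².
T⁴ = P/(εσA) + T_w⁴ = 63.9/(0.87·5.67×10⁻⁸·8.657×10⁻⁴) + (1010)⁴
    = 1.496×10¹² + 1.041×10¹² = 2.537×10¹² K⁴.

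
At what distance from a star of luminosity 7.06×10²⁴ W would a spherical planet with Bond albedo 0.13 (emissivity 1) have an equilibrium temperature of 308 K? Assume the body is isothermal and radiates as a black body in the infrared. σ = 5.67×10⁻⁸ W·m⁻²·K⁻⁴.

For an isothermal black-emitting sphere, (1−a)S·πr² = σ·4πr²·T⁴ ⇒ S = 4σT⁴/(1−a).
S = 4·5.67×10⁻⁸·(308)⁴/0.870 = 2346 W/m².
Flux falls as S = L/(4πd²), so d = √(L/(4πS)) = √(7.06×10²⁴/(4π·2346)).

d ≈ 1.55×10¹⁰ m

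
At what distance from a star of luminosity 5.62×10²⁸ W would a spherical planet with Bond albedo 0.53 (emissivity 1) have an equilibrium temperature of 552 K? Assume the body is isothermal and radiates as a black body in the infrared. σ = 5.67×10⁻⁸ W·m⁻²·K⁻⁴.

For an isothermal black-emitting sphere, (1−a)S·πr² = σ·4πr²·T⁴ ⇒ S = 4σT⁴/(1−a).
S = 4·5.67×10⁻⁸·(552)⁴/0.470 = 44800 W/m².
Flux falls as S = L/(4πd²), so d = √(L/(4πS)) = √(5.62×10²⁸/(4π·44800)).

d ≈ 3.16×10¹¹ m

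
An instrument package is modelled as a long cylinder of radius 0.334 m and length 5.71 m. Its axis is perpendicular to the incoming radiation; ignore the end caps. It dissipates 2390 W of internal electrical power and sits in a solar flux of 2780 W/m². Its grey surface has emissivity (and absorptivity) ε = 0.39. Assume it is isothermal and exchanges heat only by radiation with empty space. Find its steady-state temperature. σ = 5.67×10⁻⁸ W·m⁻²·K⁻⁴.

At steady state, absorbed solar power + internal power = radiated power.
Absorbed: α·S·A_cross = 0.39·2780·3.814 = 4135 W (cross-section 2rL).
Total input = 4135 + 2390 = 6525 W.
Radiated: εσ·A_surf·T⁴ with A_surf = 2πrL = 11.98 m².
T⁴ = 6525/(0.39·5.67×10⁻⁸·11.98) = 2.463×10¹⁰ K⁴.

T ≈ 396 K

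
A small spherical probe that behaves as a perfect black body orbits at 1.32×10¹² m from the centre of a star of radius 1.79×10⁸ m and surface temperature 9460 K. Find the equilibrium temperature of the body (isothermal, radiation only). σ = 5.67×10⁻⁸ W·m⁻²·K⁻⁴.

T ≈ 77.9 K

The star's surface emits σT_*⁴; at distance d the flux is S = σT_*⁴(R_*/d)².
S = 5.67×10⁻⁸·(9460)⁴·(1.79×10⁸/1.32×10¹²)² = 8.350 W/m².
For an isothermal sphere T⁴ = (1−a)S/(4σ) = 3.682×10⁷ K⁴.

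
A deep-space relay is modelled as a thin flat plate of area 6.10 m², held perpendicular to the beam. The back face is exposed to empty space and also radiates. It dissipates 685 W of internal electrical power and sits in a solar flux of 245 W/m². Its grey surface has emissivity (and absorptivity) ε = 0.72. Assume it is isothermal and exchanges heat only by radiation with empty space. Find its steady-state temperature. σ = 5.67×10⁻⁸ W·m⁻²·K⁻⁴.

T ≈ 244 K

At steady state, absorbed solar power + internal power = radiated power.
Absorbed: α·S·A_cross = 0.72·245·6.100 = 1076 W (cross-section A).
Total input = 1076 + 685 = 1761 W.
Radiated: εσ·A_surf·T⁴ with A_surf = 2A = 12.20 m².
T⁴ = 1761/(0.72·5.67×10⁻⁸·12.20) = 3.536×10⁹ K⁴.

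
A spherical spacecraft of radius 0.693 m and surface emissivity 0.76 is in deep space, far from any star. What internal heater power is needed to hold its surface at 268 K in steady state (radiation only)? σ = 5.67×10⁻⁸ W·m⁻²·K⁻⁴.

P ≈ 1340 W

P = εσ·4πr²·T⁴.
4πr² = 6.035 m²; T⁴ = 5.159×10⁹ K⁴.
P = 0.76·5.67×10⁻⁸·6.035·5.159×10⁹.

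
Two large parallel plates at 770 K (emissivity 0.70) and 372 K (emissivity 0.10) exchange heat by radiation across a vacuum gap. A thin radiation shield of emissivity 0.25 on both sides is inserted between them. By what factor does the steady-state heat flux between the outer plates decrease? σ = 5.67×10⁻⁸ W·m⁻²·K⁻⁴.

factor ≈ 1.67

Without shield: q₀ = σΔ(T⁴)/(1/ε₁+1/ε₂−1) with denominator 10.43.
With shield the two gaps are in series; the resistances add: (1/ε₁+1/ε_s−1)+(1/ε_s+1/ε₂−1) = 4.429+13.00 = 17.43.
Heat-flux ratio q₀/q = 17.43/10.43.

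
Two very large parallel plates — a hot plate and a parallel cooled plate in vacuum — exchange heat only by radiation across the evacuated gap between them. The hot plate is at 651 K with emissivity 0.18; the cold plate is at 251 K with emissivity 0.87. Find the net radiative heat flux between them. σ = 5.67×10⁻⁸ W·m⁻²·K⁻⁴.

For two infinite grey parallel plates, q = σ(T₁⁴ − T₂⁴)/(1/ε₁ + 1/ε₂ − 1).
T₁⁴ − T₂⁴ = 1.796×10¹¹ − 3.969×10⁹ = 1.756×10¹¹ K⁴.
1/ε₁ + 1/ε₂ − 1 = 5.556 + 1.149 − 1 = 5.705.
q = 5.67×10⁻⁸ × 1.756×10¹¹ / 5.705.

q ≈ 1750 W/m²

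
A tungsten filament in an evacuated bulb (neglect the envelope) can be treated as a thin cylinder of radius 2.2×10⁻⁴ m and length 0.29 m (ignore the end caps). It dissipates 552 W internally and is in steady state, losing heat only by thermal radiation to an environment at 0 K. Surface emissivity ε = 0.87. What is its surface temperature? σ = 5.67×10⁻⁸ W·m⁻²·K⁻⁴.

Steady state: internal power = radiated power, P = εσA T⁴.
Radiating area A = 2πrL = 4.009×10⁻⁴ m².
T⁴ = P/(εσA) = 552/(0.87·5.67×10⁻⁸·4.009×10⁻⁴) = 2.791×10¹³ K⁴.
T = (2.791×10¹³)^(1/4).

T ≈ 2300 K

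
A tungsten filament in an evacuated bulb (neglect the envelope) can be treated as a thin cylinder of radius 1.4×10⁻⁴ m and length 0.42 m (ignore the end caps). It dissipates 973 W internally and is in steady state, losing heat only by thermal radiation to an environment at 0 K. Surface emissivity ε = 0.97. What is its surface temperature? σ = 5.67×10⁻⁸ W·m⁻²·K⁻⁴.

Steady state: internal power = radiated power, P = εσA T⁴.
Radiating area A = 2πrL = 3.695×10⁻⁴ m².
T⁴ = P/(εσA) = 973/(0.97·5.67×10⁻⁸·3.695×10⁻⁴) = 4.789×10¹³ K⁴.
T = (4.789×10¹³)^(1/4).

T ≈ 2630 K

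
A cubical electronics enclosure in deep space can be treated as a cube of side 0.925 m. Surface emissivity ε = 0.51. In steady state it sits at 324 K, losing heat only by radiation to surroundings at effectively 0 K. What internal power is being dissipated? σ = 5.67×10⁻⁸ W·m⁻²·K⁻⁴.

P ≈ 1640 W

Steady state: P = εσA T⁴.
A = 6L² = 5.134 m²; T⁴ = (324)⁴ = 1.102×10¹⁰ K⁴.
P = 0.51 × 5.67×10⁻⁸ × 5.134 × 1.102×10¹⁰.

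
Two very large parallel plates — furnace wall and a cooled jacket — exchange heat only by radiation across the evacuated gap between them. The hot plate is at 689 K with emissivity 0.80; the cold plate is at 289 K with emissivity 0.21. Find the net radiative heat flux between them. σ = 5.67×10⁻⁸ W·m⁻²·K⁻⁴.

q ≈ 2470 W/m²

For two infinite grey parallel plates, q = σ(T₁⁴ − T₂⁴)/(1/ε₁ + 1/ε₂ − 1).
T₁⁴ − T₂⁴ = 2.254×10¹¹ − 6.976×10⁹ = 2.184×10¹¹ K⁴.
1/ε₁ + 1/ε₂ − 1 = 1.250 + 4.762 − 1 = 5.012.
q = 5.67×10⁻⁸ × 2.184×10¹¹ / 5.012.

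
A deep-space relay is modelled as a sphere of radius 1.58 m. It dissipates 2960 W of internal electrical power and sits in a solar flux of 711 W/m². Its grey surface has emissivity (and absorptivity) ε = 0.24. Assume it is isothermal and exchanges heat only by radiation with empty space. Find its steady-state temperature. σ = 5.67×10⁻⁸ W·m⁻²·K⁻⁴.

At steady state, absorbed solar power + internal power = radiated power.
Absorbed: α·S·A_cross = 0.24·711·7.843 = 1338 W (cross-section πr²).
Total input = 1338 + 2960 = 4298 W.
Radiated: εσ·A_surf·T⁴ with A_surf = 4πr² = 31.37 m².
T⁴ = 4298/(0.24·5.67×10⁻⁸·31.37) = 1.007×10¹⁰ K⁴.

T ≈ 317 K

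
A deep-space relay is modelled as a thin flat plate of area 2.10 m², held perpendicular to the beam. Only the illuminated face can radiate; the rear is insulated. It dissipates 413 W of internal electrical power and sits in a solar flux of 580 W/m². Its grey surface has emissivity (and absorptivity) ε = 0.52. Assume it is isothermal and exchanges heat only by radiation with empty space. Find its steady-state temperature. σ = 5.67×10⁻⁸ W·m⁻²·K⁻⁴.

T ≈ 361 K

At steady state, absorbed solar power + internal power = radiated power.
Absorbed: α·S·A_cross = 0.52·580·2.100 = 633.4 W (cross-section A).
Total input = 633.4 + 413 = 1046 W.
Radiated: εσ·A_surf·T⁴ with A_surf = A = 2.100 m².
T⁴ = 1046/(0.52·5.67×10⁻⁸·2.100) = 1.690×10¹⁰ K⁴.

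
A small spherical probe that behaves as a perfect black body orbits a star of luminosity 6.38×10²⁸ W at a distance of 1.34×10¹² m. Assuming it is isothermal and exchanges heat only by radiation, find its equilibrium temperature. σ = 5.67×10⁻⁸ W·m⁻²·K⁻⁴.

First find the stellar flux at distance d: S = L/(4πd²) = 6.38×10²⁸/(4π·(1.34×10¹²)²) = 2827 W/m².
For an isothermal sphere, absorbed (1−a)S·πr² = emitted σ·4πr²·T⁴, so T⁴ = (1−a)S/(4σ).
T⁴ = 1.00·2827/(4·5.67×10⁻⁸) = 1.247×10¹⁰ K⁴.

T ≈ 334 K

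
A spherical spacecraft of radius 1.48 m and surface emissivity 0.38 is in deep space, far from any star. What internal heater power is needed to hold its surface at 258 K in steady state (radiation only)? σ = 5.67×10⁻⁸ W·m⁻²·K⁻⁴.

P ≈ 2630 W

P = εσ·4πr²·T⁴.
4πr² = 27.53 m²; T⁴ = 4.431×10⁹ K⁴.
P = 0.38·5.67×10⁻⁸·27.53·4.431×10⁹.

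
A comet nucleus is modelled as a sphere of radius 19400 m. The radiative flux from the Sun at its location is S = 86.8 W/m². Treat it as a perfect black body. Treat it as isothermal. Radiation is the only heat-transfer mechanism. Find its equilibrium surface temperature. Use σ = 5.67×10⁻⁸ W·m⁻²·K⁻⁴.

T ≈ 140 K

At equilibrium, absorbed power = emitted power.
Absorbing cross-section = πr² = 1.182×10⁹ m²; emitting surface = 4πr² = 4.729×10⁹ m² (ratio 4).
S·A_cross = εσ·A_surf·T⁴  ⇒  T⁴ = S/(4σ).
T⁴ = 1.00·86.8/(4·5.67×10⁻⁸) = 3.827×10⁸ K⁴.
T = (3.827×10⁸)^(1/4).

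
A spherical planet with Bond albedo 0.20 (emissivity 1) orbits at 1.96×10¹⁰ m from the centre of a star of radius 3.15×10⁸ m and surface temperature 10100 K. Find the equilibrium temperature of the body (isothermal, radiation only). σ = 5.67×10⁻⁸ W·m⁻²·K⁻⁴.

T ≈ 856 K

The star's surface emits σT_*⁴; at distance d the flux is S = σT_*⁴(R_*/d)².
S = 5.67×10⁻⁸·(10100)⁴·(3.15×10⁸/1.96×10¹⁰)² = 1.524×10⁵ W/m².
For an isothermal sphere T⁴ = (1−a)S/(4σ) = 5.376×10¹¹ K⁴.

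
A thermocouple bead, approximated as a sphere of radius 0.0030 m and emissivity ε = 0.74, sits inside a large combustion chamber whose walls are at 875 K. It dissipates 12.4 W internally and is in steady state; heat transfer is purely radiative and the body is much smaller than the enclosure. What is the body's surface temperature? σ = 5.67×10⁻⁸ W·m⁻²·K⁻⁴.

T ≈ 1340 K

For a small grey body in a large enclosure, net radiated power = εσA(T⁴ − T_w⁴).
Steady state: P = εσA(T⁴ − T_w⁴) with A = 4πr² = 1.131×10⁻⁴ m².
T⁴ = P/(εσA) + T_w⁴ = 12.4/(0.74·5.67×10⁻⁸·1.131×10⁻⁴) + (875)⁴
    = 2.613×10¹² + 5.862×10¹¹ = 3.199×10¹² K⁴.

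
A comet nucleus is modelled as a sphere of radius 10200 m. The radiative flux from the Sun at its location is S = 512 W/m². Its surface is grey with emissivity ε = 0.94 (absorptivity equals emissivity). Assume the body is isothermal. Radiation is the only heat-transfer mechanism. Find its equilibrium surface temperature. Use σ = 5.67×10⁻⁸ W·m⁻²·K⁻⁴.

At equilibrium, absorbed power = emitted power.
Absorbing cross-section = πr² = 3.269×10⁸ m²; emitting surface = 4πr² = 1.307×10⁹ m² (ratio 4).
εS·A_cross = εσ·A_surf·T⁴  ⇒  T⁴ = S/(4σ)   (ε cancels).
T⁴ = 512/(4·5.67×10⁻⁸) = 2.257×10⁹ K⁴.
T = (2.257×10⁹)^(1/4).

T ≈ 218 K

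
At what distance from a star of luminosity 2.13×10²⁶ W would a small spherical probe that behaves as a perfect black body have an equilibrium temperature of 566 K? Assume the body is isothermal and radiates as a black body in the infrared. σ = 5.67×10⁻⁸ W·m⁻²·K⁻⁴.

For an isothermal black-emitting sphere, (1−a)S·πr² = σ·4πr²·T⁴ ⇒ S = 4σT⁴/(1−a).
S = 4·5.67×10⁻⁸·(566)⁴/1.00 = 23280 W/m².
Flux falls as S = L/(4πd²), so d = √(L/(4πS)) = √(2.13×10²⁶/(4π·23280)).

d ≈ 2.70×10¹⁰ m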